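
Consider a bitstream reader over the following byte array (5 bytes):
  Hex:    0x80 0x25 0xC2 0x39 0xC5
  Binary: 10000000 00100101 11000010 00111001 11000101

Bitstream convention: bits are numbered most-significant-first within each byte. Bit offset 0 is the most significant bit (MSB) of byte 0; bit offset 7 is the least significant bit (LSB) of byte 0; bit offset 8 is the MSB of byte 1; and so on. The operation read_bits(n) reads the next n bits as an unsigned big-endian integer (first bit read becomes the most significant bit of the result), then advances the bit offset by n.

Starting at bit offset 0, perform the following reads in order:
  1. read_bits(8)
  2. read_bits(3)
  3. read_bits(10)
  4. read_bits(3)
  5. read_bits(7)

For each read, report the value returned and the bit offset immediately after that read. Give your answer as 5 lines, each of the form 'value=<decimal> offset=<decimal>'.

Read 1: bits[0:8] width=8 -> value=128 (bin 10000000); offset now 8 = byte 1 bit 0; 32 bits remain
Read 2: bits[8:11] width=3 -> value=1 (bin 001); offset now 11 = byte 1 bit 3; 29 bits remain
Read 3: bits[11:21] width=10 -> value=184 (bin 0010111000); offset now 21 = byte 2 bit 5; 19 bits remain
Read 4: bits[21:24] width=3 -> value=2 (bin 010); offset now 24 = byte 3 bit 0; 16 bits remain
Read 5: bits[24:31] width=7 -> value=28 (bin 0011100); offset now 31 = byte 3 bit 7; 9 bits remain

Answer: value=128 offset=8
value=1 offset=11
value=184 offset=21
value=2 offset=24
value=28 offset=31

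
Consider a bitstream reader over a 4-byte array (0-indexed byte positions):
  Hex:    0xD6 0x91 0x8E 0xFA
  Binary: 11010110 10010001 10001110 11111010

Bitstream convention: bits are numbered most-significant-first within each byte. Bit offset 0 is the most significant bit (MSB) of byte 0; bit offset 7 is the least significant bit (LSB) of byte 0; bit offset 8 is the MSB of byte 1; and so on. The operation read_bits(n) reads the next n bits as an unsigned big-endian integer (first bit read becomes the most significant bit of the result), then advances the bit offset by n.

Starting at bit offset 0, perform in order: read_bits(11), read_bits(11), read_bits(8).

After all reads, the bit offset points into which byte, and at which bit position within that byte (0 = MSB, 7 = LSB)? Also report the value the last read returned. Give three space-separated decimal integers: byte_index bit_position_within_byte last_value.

Answer: 3 6 190

Derivation:
Read 1: bits[0:11] width=11 -> value=1716 (bin 11010110100); offset now 11 = byte 1 bit 3; 21 bits remain
Read 2: bits[11:22] width=11 -> value=1123 (bin 10001100011); offset now 22 = byte 2 bit 6; 10 bits remain
Read 3: bits[22:30] width=8 -> value=190 (bin 10111110); offset now 30 = byte 3 bit 6; 2 bits remain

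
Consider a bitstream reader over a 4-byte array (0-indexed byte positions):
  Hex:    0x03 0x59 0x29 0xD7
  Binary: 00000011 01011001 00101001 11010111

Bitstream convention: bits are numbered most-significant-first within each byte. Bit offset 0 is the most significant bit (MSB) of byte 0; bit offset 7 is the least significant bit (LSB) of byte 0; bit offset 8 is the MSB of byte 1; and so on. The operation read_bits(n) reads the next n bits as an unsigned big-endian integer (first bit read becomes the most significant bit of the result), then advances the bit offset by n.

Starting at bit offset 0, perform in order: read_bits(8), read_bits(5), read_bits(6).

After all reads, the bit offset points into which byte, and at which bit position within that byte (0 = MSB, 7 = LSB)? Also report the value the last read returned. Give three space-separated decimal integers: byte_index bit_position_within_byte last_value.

Answer: 2 3 9

Derivation:
Read 1: bits[0:8] width=8 -> value=3 (bin 00000011); offset now 8 = byte 1 bit 0; 24 bits remain
Read 2: bits[8:13] width=5 -> value=11 (bin 01011); offset now 13 = byte 1 bit 5; 19 bits remain
Read 3: bits[13:19] width=6 -> value=9 (bin 001001); offset now 19 = byte 2 bit 3; 13 bits remain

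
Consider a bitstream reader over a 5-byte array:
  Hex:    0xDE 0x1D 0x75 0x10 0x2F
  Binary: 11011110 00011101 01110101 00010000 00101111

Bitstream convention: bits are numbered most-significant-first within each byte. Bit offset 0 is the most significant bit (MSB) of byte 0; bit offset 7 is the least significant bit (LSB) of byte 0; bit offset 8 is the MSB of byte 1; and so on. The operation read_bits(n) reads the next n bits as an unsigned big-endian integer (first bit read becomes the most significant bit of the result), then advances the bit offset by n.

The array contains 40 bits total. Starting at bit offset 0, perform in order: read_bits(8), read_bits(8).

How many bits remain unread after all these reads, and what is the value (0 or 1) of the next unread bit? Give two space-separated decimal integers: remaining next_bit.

Read 1: bits[0:8] width=8 -> value=222 (bin 11011110); offset now 8 = byte 1 bit 0; 32 bits remain
Read 2: bits[8:16] width=8 -> value=29 (bin 00011101); offset now 16 = byte 2 bit 0; 24 bits remain

Answer: 24 0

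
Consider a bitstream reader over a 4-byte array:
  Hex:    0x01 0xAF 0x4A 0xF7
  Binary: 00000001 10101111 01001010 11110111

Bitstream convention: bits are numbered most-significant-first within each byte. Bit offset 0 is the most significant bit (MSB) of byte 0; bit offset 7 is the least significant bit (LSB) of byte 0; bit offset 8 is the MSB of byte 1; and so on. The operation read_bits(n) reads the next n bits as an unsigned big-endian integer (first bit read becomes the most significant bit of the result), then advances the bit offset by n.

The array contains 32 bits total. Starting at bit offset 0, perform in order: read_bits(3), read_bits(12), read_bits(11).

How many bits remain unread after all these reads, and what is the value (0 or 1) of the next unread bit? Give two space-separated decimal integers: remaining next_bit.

Read 1: bits[0:3] width=3 -> value=0 (bin 000); offset now 3 = byte 0 bit 3; 29 bits remain
Read 2: bits[3:15] width=12 -> value=215 (bin 000011010111); offset now 15 = byte 1 bit 7; 17 bits remain
Read 3: bits[15:26] width=11 -> value=1323 (bin 10100101011); offset now 26 = byte 3 bit 2; 6 bits remain

Answer: 6 1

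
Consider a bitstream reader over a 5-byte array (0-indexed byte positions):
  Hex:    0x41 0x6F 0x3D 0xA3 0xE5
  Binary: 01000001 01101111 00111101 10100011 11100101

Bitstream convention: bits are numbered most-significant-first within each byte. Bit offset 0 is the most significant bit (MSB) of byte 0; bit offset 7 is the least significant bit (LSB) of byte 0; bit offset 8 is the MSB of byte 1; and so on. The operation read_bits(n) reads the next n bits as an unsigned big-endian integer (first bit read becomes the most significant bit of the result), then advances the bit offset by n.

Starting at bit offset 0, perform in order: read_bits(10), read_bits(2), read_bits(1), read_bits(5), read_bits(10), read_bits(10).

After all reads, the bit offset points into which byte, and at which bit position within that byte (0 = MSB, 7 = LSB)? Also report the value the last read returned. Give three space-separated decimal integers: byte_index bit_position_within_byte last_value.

Read 1: bits[0:10] width=10 -> value=261 (bin 0100000101); offset now 10 = byte 1 bit 2; 30 bits remain
Read 2: bits[10:12] width=2 -> value=2 (bin 10); offset now 12 = byte 1 bit 4; 28 bits remain
Read 3: bits[12:13] width=1 -> value=1 (bin 1); offset now 13 = byte 1 bit 5; 27 bits remain
Read 4: bits[13:18] width=5 -> value=28 (bin 11100); offset now 18 = byte 2 bit 2; 22 bits remain
Read 5: bits[18:28] width=10 -> value=986 (bin 1111011010); offset now 28 = byte 3 bit 4; 12 bits remain
Read 6: bits[28:38] width=10 -> value=249 (bin 0011111001); offset now 38 = byte 4 bit 6; 2 bits remain

Answer: 4 6 249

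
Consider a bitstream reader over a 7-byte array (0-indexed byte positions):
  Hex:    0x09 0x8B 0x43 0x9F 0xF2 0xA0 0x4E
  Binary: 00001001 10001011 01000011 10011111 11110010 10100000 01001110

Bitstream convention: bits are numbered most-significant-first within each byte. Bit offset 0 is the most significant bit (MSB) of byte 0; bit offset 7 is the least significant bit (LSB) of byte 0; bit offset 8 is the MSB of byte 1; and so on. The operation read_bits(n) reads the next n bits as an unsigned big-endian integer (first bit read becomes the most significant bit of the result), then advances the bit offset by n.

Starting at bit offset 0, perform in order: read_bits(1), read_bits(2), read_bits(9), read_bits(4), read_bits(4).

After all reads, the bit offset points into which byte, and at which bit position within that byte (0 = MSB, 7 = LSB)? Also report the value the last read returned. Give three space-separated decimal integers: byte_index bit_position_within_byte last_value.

Answer: 2 4 4

Derivation:
Read 1: bits[0:1] width=1 -> value=0 (bin 0); offset now 1 = byte 0 bit 1; 55 bits remain
Read 2: bits[1:3] width=2 -> value=0 (bin 00); offset now 3 = byte 0 bit 3; 53 bits remain
Read 3: bits[3:12] width=9 -> value=152 (bin 010011000); offset now 12 = byte 1 bit 4; 44 bits remain
Read 4: bits[12:16] width=4 -> value=11 (bin 1011); offset now 16 = byte 2 bit 0; 40 bits remain
Read 5: bits[16:20] width=4 -> value=4 (bin 0100); offset now 20 = byte 2 bit 4; 36 bits remain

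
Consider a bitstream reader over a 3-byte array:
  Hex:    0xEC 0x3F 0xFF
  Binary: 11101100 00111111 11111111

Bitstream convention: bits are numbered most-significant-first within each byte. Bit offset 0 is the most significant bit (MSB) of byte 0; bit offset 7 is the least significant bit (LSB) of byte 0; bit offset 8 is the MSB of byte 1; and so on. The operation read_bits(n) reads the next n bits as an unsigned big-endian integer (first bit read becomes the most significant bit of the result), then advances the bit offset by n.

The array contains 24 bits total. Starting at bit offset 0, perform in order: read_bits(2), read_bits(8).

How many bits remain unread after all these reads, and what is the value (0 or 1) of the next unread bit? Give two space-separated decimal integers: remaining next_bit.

Read 1: bits[0:2] width=2 -> value=3 (bin 11); offset now 2 = byte 0 bit 2; 22 bits remain
Read 2: bits[2:10] width=8 -> value=176 (bin 10110000); offset now 10 = byte 1 bit 2; 14 bits remain

Answer: 14 1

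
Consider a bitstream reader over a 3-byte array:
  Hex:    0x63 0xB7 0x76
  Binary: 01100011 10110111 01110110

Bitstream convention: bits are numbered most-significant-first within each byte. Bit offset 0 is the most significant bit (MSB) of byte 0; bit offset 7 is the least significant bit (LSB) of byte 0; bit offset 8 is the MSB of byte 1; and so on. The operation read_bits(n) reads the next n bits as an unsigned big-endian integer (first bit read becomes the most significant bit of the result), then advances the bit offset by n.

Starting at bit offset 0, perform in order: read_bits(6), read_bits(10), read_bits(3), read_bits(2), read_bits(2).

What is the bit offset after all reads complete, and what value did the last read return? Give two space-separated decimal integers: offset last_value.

Read 1: bits[0:6] width=6 -> value=24 (bin 011000); offset now 6 = byte 0 bit 6; 18 bits remain
Read 2: bits[6:16] width=10 -> value=951 (bin 1110110111); offset now 16 = byte 2 bit 0; 8 bits remain
Read 3: bits[16:19] width=3 -> value=3 (bin 011); offset now 19 = byte 2 bit 3; 5 bits remain
Read 4: bits[19:21] width=2 -> value=2 (bin 10); offset now 21 = byte 2 bit 5; 3 bits remain
Read 5: bits[21:23] width=2 -> value=3 (bin 11); offset now 23 = byte 2 bit 7; 1 bits remain

Answer: 23 3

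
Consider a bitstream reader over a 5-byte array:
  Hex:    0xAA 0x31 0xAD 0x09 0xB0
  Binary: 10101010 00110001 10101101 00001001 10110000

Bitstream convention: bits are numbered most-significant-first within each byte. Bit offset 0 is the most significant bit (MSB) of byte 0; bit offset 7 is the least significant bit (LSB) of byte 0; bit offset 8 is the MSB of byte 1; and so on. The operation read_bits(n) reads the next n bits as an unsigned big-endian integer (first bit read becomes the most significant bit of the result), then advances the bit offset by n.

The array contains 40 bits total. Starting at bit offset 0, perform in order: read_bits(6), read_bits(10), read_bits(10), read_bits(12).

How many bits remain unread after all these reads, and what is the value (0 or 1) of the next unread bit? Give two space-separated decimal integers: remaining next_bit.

Answer: 2 0

Derivation:
Read 1: bits[0:6] width=6 -> value=42 (bin 101010); offset now 6 = byte 0 bit 6; 34 bits remain
Read 2: bits[6:16] width=10 -> value=561 (bin 1000110001); offset now 16 = byte 2 bit 0; 24 bits remain
Read 3: bits[16:26] width=10 -> value=692 (bin 1010110100); offset now 26 = byte 3 bit 2; 14 bits remain
Read 4: bits[26:38] width=12 -> value=620 (bin 001001101100); offset now 38 = byte 4 bit 6; 2 bits remain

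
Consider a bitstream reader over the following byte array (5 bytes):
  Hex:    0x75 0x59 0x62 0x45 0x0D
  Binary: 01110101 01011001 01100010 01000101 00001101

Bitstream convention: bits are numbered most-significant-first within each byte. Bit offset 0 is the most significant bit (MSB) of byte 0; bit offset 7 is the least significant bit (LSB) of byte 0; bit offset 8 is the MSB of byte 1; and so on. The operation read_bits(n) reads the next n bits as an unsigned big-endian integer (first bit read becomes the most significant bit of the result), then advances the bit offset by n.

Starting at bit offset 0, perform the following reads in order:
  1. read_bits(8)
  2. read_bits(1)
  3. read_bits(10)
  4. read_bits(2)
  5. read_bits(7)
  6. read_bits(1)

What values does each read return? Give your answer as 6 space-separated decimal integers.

Read 1: bits[0:8] width=8 -> value=117 (bin 01110101); offset now 8 = byte 1 bit 0; 32 bits remain
Read 2: bits[8:9] width=1 -> value=0 (bin 0); offset now 9 = byte 1 bit 1; 31 bits remain
Read 3: bits[9:19] width=10 -> value=715 (bin 1011001011); offset now 19 = byte 2 bit 3; 21 bits remain
Read 4: bits[19:21] width=2 -> value=0 (bin 00); offset now 21 = byte 2 bit 5; 19 bits remain
Read 5: bits[21:28] width=7 -> value=36 (bin 0100100); offset now 28 = byte 3 bit 4; 12 bits remain
Read 6: bits[28:29] width=1 -> value=0 (bin 0); offset now 29 = byte 3 bit 5; 11 bits remain

Answer: 117 0 715 0 36 0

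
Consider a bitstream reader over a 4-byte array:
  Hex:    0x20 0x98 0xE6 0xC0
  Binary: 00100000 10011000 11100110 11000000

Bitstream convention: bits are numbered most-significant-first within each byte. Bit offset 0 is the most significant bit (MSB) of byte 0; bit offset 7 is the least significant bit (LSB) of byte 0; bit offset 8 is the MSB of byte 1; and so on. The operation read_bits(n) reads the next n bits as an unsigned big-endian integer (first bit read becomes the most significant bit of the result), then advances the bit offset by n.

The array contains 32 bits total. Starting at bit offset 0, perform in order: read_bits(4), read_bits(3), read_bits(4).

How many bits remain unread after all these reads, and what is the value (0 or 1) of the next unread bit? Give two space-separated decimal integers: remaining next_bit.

Answer: 21 1

Derivation:
Read 1: bits[0:4] width=4 -> value=2 (bin 0010); offset now 4 = byte 0 bit 4; 28 bits remain
Read 2: bits[4:7] width=3 -> value=0 (bin 000); offset now 7 = byte 0 bit 7; 25 bits remain
Read 3: bits[7:11] width=4 -> value=4 (bin 0100); offset now 11 = byte 1 bit 3; 21 bits remain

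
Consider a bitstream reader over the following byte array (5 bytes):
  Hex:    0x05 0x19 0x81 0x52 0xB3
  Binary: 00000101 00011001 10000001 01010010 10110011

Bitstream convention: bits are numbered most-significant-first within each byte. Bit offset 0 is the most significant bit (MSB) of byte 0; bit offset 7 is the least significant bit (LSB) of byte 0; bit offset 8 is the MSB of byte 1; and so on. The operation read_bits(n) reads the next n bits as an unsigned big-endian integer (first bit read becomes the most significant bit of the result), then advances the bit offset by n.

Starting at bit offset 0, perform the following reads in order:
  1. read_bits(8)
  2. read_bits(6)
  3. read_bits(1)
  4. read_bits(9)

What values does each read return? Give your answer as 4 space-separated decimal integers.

Answer: 5 6 0 385

Derivation:
Read 1: bits[0:8] width=8 -> value=5 (bin 00000101); offset now 8 = byte 1 bit 0; 32 bits remain
Read 2: bits[8:14] width=6 -> value=6 (bin 000110); offset now 14 = byte 1 bit 6; 26 bits remain
Read 3: bits[14:15] width=1 -> value=0 (bin 0); offset now 15 = byte 1 bit 7; 25 bits remain
Read 4: bits[15:24] width=9 -> value=385 (bin 110000001); offset now 24 = byte 3 bit 0; 16 bits remain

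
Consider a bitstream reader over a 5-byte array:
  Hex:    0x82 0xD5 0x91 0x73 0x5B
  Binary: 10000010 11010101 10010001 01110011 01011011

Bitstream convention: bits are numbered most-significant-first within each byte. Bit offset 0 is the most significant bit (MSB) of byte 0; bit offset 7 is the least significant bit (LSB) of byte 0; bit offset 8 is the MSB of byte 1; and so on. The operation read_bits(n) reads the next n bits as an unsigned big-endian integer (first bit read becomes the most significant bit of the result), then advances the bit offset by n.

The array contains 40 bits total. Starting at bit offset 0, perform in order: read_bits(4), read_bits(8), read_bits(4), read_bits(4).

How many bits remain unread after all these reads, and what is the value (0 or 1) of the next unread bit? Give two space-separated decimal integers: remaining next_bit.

Read 1: bits[0:4] width=4 -> value=8 (bin 1000); offset now 4 = byte 0 bit 4; 36 bits remain
Read 2: bits[4:12] width=8 -> value=45 (bin 00101101); offset now 12 = byte 1 bit 4; 28 bits remain
Read 3: bits[12:16] width=4 -> value=5 (bin 0101); offset now 16 = byte 2 bit 0; 24 bits remain
Read 4: bits[16:20] width=4 -> value=9 (bin 1001); offset now 20 = byte 2 bit 4; 20 bits remain

Answer: 20 0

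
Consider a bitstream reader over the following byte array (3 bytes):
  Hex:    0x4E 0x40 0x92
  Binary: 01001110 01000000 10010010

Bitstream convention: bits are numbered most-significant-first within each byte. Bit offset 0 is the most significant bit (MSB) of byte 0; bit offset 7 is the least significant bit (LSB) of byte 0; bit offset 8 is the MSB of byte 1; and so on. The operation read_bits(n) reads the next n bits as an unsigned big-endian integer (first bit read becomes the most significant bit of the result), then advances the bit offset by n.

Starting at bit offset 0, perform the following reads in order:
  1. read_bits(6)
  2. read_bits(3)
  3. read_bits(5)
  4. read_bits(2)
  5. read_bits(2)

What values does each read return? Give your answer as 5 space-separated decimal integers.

Answer: 19 4 16 0 2

Derivation:
Read 1: bits[0:6] width=6 -> value=19 (bin 010011); offset now 6 = byte 0 bit 6; 18 bits remain
Read 2: bits[6:9] width=3 -> value=4 (bin 100); offset now 9 = byte 1 bit 1; 15 bits remain
Read 3: bits[9:14] width=5 -> value=16 (bin 10000); offset now 14 = byte 1 bit 6; 10 bits remain
Read 4: bits[14:16] width=2 -> value=0 (bin 00); offset now 16 = byte 2 bit 0; 8 bits remain
Read 5: bits[16:18] width=2 -> value=2 (bin 10); offset now 18 = byte 2 bit 2; 6 bits remain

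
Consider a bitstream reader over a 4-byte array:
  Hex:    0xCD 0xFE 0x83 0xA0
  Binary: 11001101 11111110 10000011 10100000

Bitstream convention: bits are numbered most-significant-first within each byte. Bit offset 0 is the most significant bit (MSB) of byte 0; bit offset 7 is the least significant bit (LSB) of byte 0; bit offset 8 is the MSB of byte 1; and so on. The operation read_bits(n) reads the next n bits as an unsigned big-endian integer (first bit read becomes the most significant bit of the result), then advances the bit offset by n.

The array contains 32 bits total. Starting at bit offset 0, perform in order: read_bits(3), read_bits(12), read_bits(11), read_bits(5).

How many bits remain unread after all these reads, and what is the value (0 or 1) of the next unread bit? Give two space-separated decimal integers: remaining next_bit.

Read 1: bits[0:3] width=3 -> value=6 (bin 110); offset now 3 = byte 0 bit 3; 29 bits remain
Read 2: bits[3:15] width=12 -> value=1791 (bin 011011111111); offset now 15 = byte 1 bit 7; 17 bits remain
Read 3: bits[15:26] width=11 -> value=526 (bin 01000001110); offset now 26 = byte 3 bit 2; 6 bits remain
Read 4: bits[26:31] width=5 -> value=16 (bin 10000); offset now 31 = byte 3 bit 7; 1 bits remain

Answer: 1 0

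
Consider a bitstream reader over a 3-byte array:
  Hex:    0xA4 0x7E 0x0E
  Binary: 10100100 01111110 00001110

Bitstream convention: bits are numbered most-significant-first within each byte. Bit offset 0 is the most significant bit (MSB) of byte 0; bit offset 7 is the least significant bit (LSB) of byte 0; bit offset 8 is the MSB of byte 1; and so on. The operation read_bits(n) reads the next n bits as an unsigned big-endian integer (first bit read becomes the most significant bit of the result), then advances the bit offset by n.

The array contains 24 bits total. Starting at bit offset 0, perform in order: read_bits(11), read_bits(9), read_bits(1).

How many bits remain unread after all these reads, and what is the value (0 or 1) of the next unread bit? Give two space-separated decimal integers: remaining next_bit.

Answer: 3 1

Derivation:
Read 1: bits[0:11] width=11 -> value=1315 (bin 10100100011); offset now 11 = byte 1 bit 3; 13 bits remain
Read 2: bits[11:20] width=9 -> value=480 (bin 111100000); offset now 20 = byte 2 bit 4; 4 bits remain
Read 3: bits[20:21] width=1 -> value=1 (bin 1); offset now 21 = byte 2 bit 5; 3 bits remain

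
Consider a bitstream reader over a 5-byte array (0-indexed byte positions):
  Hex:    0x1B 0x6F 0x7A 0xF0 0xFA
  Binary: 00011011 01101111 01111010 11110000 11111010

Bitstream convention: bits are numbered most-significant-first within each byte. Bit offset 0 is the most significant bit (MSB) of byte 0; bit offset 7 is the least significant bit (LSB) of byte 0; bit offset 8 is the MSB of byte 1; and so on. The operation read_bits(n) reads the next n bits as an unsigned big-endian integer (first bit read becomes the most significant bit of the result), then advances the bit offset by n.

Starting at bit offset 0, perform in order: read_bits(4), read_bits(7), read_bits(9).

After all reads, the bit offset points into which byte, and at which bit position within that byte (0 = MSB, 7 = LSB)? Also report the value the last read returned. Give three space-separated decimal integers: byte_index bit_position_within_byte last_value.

Answer: 2 4 247

Derivation:
Read 1: bits[0:4] width=4 -> value=1 (bin 0001); offset now 4 = byte 0 bit 4; 36 bits remain
Read 2: bits[4:11] width=7 -> value=91 (bin 1011011); offset now 11 = byte 1 bit 3; 29 bits remain
Read 3: bits[11:20] width=9 -> value=247 (bin 011110111); offset now 20 = byte 2 bit 4; 20 bits remain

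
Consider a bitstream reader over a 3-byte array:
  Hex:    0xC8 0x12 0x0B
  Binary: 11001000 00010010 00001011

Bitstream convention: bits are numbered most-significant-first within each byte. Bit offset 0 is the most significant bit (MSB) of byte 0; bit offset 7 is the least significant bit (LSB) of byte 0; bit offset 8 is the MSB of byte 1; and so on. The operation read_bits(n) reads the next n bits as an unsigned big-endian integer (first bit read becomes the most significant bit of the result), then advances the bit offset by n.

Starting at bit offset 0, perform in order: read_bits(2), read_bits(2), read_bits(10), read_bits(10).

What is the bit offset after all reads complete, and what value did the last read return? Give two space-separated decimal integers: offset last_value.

Answer: 24 523

Derivation:
Read 1: bits[0:2] width=2 -> value=3 (bin 11); offset now 2 = byte 0 bit 2; 22 bits remain
Read 2: bits[2:4] width=2 -> value=0 (bin 00); offset now 4 = byte 0 bit 4; 20 bits remain
Read 3: bits[4:14] width=10 -> value=516 (bin 1000000100); offset now 14 = byte 1 bit 6; 10 bits remain
Read 4: bits[14:24] width=10 -> value=523 (bin 1000001011); offset now 24 = byte 3 bit 0; 0 bits remain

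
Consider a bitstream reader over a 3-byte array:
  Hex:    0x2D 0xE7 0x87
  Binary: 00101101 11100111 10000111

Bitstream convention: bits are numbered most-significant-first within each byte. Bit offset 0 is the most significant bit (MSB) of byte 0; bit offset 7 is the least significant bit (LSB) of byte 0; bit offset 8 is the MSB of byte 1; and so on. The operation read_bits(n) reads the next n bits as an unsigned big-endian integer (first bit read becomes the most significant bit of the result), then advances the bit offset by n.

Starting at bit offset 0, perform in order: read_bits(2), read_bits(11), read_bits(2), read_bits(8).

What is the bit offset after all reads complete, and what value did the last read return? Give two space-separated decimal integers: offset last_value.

Answer: 23 195

Derivation:
Read 1: bits[0:2] width=2 -> value=0 (bin 00); offset now 2 = byte 0 bit 2; 22 bits remain
Read 2: bits[2:13] width=11 -> value=1468 (bin 10110111100); offset now 13 = byte 1 bit 5; 11 bits remain
Read 3: bits[13:15] width=2 -> value=3 (bin 11); offset now 15 = byte 1 bit 7; 9 bits remain
Read 4: bits[15:23] width=8 -> value=195 (bin 11000011); offset now 23 = byte 2 bit 7; 1 bits remain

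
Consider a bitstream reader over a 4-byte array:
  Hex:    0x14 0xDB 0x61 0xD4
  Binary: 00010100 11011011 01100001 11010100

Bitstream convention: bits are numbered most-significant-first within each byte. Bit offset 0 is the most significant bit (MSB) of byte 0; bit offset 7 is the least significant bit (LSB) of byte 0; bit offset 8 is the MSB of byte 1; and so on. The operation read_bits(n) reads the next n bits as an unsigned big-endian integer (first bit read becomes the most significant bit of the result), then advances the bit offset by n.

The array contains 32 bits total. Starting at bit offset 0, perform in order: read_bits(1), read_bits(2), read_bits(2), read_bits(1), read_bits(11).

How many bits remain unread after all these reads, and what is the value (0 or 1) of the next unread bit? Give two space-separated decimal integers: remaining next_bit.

Read 1: bits[0:1] width=1 -> value=0 (bin 0); offset now 1 = byte 0 bit 1; 31 bits remain
Read 2: bits[1:3] width=2 -> value=0 (bin 00); offset now 3 = byte 0 bit 3; 29 bits remain
Read 3: bits[3:5] width=2 -> value=2 (bin 10); offset now 5 = byte 0 bit 5; 27 bits remain
Read 4: bits[5:6] width=1 -> value=1 (bin 1); offset now 6 = byte 0 bit 6; 26 bits remain
Read 5: bits[6:17] width=11 -> value=438 (bin 00110110110); offset now 17 = byte 2 bit 1; 15 bits remain

Answer: 15 1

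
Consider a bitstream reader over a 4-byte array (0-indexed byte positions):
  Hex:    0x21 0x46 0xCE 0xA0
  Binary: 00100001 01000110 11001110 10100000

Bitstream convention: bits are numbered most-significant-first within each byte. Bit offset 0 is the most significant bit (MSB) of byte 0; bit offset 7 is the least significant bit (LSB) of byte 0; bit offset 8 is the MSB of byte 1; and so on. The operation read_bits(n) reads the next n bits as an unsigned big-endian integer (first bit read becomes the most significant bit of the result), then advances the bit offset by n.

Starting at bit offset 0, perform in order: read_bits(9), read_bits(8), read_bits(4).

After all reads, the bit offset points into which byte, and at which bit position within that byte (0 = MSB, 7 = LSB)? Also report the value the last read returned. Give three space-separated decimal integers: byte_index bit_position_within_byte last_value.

Read 1: bits[0:9] width=9 -> value=66 (bin 001000010); offset now 9 = byte 1 bit 1; 23 bits remain
Read 2: bits[9:17] width=8 -> value=141 (bin 10001101); offset now 17 = byte 2 bit 1; 15 bits remain
Read 3: bits[17:21] width=4 -> value=9 (bin 1001); offset now 21 = byte 2 bit 5; 11 bits remain

Answer: 2 5 9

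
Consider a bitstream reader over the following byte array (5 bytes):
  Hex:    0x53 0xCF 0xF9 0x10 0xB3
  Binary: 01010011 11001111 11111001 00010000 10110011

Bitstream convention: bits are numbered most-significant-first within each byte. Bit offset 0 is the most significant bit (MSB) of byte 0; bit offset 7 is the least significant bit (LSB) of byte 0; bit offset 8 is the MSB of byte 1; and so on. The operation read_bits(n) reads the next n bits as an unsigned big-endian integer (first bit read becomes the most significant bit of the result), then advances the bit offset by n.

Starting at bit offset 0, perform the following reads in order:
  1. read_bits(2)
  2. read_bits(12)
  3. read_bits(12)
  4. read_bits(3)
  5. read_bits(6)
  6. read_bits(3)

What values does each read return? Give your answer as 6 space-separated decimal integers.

Answer: 1 1267 4068 2 5 4

Derivation:
Read 1: bits[0:2] width=2 -> value=1 (bin 01); offset now 2 = byte 0 bit 2; 38 bits remain
Read 2: bits[2:14] width=12 -> value=1267 (bin 010011110011); offset now 14 = byte 1 bit 6; 26 bits remain
Read 3: bits[14:26] width=12 -> value=4068 (bin 111111100100); offset now 26 = byte 3 bit 2; 14 bits remain
Read 4: bits[26:29] width=3 -> value=2 (bin 010); offset now 29 = byte 3 bit 5; 11 bits remain
Read 5: bits[29:35] width=6 -> value=5 (bin 000101); offset now 35 = byte 4 bit 3; 5 bits remain
Read 6: bits[35:38] width=3 -> value=4 (bin 100); offset now 38 = byte 4 bit 6; 2 bits remain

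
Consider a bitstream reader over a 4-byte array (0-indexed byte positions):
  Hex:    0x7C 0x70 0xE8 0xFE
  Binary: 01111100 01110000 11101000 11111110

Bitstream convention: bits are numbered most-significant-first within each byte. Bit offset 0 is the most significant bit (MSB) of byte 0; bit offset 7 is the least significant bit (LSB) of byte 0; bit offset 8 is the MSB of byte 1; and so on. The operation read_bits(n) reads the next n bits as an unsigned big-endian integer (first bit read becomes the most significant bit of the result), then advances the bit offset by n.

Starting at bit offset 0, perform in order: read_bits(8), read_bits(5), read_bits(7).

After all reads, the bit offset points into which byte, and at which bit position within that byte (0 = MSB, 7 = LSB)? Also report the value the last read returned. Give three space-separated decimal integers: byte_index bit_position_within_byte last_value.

Answer: 2 4 14

Derivation:
Read 1: bits[0:8] width=8 -> value=124 (bin 01111100); offset now 8 = byte 1 bit 0; 24 bits remain
Read 2: bits[8:13] width=5 -> value=14 (bin 01110); offset now 13 = byte 1 bit 5; 19 bits remain
Read 3: bits[13:20] width=7 -> value=14 (bin 0001110); offset now 20 = byte 2 bit 4; 12 bits remain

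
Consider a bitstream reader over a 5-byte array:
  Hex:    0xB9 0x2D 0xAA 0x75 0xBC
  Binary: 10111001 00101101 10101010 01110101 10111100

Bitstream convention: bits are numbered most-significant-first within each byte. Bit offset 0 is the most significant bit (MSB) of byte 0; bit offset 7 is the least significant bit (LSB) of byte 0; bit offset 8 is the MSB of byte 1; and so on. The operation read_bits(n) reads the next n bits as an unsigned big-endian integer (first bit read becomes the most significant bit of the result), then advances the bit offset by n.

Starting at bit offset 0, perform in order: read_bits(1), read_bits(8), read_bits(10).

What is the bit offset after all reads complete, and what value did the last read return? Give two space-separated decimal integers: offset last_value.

Read 1: bits[0:1] width=1 -> value=1 (bin 1); offset now 1 = byte 0 bit 1; 39 bits remain
Read 2: bits[1:9] width=8 -> value=114 (bin 01110010); offset now 9 = byte 1 bit 1; 31 bits remain
Read 3: bits[9:19] width=10 -> value=365 (bin 0101101101); offset now 19 = byte 2 bit 3; 21 bits remain

Answer: 19 365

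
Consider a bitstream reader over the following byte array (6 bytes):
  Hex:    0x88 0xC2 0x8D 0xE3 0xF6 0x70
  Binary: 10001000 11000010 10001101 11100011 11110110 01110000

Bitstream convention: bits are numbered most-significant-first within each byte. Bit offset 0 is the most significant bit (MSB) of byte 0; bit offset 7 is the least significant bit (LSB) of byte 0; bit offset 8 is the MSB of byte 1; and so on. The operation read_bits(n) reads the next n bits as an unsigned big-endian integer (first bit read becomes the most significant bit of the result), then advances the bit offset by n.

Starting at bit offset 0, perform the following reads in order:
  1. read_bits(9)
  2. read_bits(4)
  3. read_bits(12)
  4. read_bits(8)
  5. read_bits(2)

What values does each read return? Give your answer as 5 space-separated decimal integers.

Answer: 273 8 1307 199 3

Derivation:
Read 1: bits[0:9] width=9 -> value=273 (bin 100010001); offset now 9 = byte 1 bit 1; 39 bits remain
Read 2: bits[9:13] width=4 -> value=8 (bin 1000); offset now 13 = byte 1 bit 5; 35 bits remain
Read 3: bits[13:25] width=12 -> value=1307 (bin 010100011011); offset now 25 = byte 3 bit 1; 23 bits remain
Read 4: bits[25:33] width=8 -> value=199 (bin 11000111); offset now 33 = byte 4 bit 1; 15 bits remain
Read 5: bits[33:35] width=2 -> value=3 (bin 11); offset now 35 = byte 4 bit 3; 13 bits remain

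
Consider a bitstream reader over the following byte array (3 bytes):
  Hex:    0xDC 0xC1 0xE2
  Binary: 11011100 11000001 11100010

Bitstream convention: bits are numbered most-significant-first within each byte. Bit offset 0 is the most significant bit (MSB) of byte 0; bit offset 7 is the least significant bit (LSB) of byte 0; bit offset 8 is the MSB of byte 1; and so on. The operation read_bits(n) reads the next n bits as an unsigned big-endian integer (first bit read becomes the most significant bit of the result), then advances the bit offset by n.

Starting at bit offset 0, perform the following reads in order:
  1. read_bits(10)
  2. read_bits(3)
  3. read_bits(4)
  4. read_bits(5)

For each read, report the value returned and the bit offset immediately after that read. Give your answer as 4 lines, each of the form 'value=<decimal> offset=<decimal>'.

Answer: value=883 offset=10
value=0 offset=13
value=3 offset=17
value=24 offset=22

Derivation:
Read 1: bits[0:10] width=10 -> value=883 (bin 1101110011); offset now 10 = byte 1 bit 2; 14 bits remain
Read 2: bits[10:13] width=3 -> value=0 (bin 000); offset now 13 = byte 1 bit 5; 11 bits remain
Read 3: bits[13:17] width=4 -> value=3 (bin 0011); offset now 17 = byte 2 bit 1; 7 bits remain
Read 4: bits[17:22] width=5 -> value=24 (bin 11000); offset now 22 = byte 2 bit 6; 2 bits remain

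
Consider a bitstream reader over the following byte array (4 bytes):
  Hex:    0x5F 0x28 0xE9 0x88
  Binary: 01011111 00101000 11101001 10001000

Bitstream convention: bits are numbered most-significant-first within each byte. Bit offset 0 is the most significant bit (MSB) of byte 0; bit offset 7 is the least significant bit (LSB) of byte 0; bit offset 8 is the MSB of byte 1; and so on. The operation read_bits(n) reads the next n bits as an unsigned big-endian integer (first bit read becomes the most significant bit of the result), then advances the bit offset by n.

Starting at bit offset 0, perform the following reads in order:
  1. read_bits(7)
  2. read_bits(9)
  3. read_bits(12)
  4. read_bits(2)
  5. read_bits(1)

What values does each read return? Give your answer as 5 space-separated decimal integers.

Answer: 47 296 3736 2 0

Derivation:
Read 1: bits[0:7] width=7 -> value=47 (bin 0101111); offset now 7 = byte 0 bit 7; 25 bits remain
Read 2: bits[7:16] width=9 -> value=296 (bin 100101000); offset now 16 = byte 2 bit 0; 16 bits remain
Read 3: bits[16:28] width=12 -> value=3736 (bin 111010011000); offset now 28 = byte 3 bit 4; 4 bits remain
Read 4: bits[28:30] width=2 -> value=2 (bin 10); offset now 30 = byte 3 bit 6; 2 bits remain
Read 5: bits[30:31] width=1 -> value=0 (bin 0); offset now 31 = byte 3 bit 7; 1 bits remain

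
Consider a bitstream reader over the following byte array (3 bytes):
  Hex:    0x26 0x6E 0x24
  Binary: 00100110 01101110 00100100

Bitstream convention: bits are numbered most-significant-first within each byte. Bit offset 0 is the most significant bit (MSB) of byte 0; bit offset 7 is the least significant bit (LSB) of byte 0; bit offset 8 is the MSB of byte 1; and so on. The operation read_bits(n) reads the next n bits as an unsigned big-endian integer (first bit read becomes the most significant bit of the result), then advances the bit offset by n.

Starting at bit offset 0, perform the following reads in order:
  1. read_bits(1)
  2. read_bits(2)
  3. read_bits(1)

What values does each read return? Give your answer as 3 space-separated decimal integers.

Read 1: bits[0:1] width=1 -> value=0 (bin 0); offset now 1 = byte 0 bit 1; 23 bits remain
Read 2: bits[1:3] width=2 -> value=1 (bin 01); offset now 3 = byte 0 bit 3; 21 bits remain
Read 3: bits[3:4] width=1 -> value=0 (bin 0); offset now 4 = byte 0 bit 4; 20 bits remain

Answer: 0 1 0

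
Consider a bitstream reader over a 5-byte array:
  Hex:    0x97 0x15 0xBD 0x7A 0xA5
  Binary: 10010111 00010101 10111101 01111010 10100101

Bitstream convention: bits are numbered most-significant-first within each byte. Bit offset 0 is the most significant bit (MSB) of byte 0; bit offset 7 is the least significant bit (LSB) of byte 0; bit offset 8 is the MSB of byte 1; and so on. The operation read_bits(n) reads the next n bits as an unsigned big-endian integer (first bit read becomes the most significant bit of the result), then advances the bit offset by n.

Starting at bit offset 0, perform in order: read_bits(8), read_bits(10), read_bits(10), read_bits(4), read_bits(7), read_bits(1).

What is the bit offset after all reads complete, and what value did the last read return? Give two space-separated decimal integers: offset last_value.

Read 1: bits[0:8] width=8 -> value=151 (bin 10010111); offset now 8 = byte 1 bit 0; 32 bits remain
Read 2: bits[8:18] width=10 -> value=86 (bin 0001010110); offset now 18 = byte 2 bit 2; 22 bits remain
Read 3: bits[18:28] width=10 -> value=983 (bin 1111010111); offset now 28 = byte 3 bit 4; 12 bits remain
Read 4: bits[28:32] width=4 -> value=10 (bin 1010); offset now 32 = byte 4 bit 0; 8 bits remain
Read 5: bits[32:39] width=7 -> value=82 (bin 1010010); offset now 39 = byte 4 bit 7; 1 bits remain
Read 6: bits[39:40] width=1 -> value=1 (bin 1); offset now 40 = byte 5 bit 0; 0 bits remain

Answer: 40 1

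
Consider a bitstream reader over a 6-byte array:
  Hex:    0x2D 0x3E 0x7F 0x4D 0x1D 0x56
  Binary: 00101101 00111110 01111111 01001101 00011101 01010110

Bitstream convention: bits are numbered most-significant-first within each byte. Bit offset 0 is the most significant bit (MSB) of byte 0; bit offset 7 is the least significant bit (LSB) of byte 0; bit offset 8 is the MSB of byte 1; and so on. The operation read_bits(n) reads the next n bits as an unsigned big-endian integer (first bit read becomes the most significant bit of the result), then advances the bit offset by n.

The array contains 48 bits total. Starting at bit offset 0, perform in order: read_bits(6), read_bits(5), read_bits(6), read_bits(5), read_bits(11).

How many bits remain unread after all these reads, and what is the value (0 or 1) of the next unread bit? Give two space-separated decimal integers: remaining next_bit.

Read 1: bits[0:6] width=6 -> value=11 (bin 001011); offset now 6 = byte 0 bit 6; 42 bits remain
Read 2: bits[6:11] width=5 -> value=9 (bin 01001); offset now 11 = byte 1 bit 3; 37 bits remain
Read 3: bits[11:17] width=6 -> value=60 (bin 111100); offset now 17 = byte 2 bit 1; 31 bits remain
Read 4: bits[17:22] width=5 -> value=31 (bin 11111); offset now 22 = byte 2 bit 6; 26 bits remain
Read 5: bits[22:33] width=11 -> value=1690 (bin 11010011010); offset now 33 = byte 4 bit 1; 15 bits remain

Answer: 15 0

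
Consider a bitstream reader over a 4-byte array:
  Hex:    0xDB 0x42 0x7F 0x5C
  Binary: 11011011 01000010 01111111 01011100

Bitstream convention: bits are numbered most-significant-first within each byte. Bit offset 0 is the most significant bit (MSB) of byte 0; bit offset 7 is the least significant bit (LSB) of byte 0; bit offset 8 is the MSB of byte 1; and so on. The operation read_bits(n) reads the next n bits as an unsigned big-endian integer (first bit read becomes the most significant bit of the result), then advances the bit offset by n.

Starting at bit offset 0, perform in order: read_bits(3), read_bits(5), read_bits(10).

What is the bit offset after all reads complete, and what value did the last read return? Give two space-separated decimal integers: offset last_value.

Answer: 18 265

Derivation:
Read 1: bits[0:3] width=3 -> value=6 (bin 110); offset now 3 = byte 0 bit 3; 29 bits remain
Read 2: bits[3:8] width=5 -> value=27 (bin 11011); offset now 8 = byte 1 bit 0; 24 bits remain
Read 3: bits[8:18] width=10 -> value=265 (bin 0100001001); offset now 18 = byte 2 bit 2; 14 bits remain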